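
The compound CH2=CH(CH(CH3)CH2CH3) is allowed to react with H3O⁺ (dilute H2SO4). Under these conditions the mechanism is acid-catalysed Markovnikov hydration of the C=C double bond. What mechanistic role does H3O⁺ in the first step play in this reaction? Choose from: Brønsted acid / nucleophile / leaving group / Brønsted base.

Step 1: The π electrons of the C=C bond attack a proton of H3O⁺; Markovnikov addition places the new C–H on the less-substituted alkene carbon, so the positive charge ends up on the more-substituted carbon — a secondary carbocation. H2O is released.
H3O⁺ in the first step donates a proton in a proton-transfer step — a Brønsted acid.

Brønsted acid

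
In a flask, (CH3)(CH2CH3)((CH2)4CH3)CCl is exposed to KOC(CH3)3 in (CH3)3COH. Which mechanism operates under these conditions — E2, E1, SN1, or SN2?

Conditions: a strong/bulky base with a tertiary substrate bearing a β-hydrogen.
These conditions are the textbook signature of the E2 pathway.
A strong (often hindered) base removes a β-H in concert with loss of the leaving group — bimolecular elimination.

E2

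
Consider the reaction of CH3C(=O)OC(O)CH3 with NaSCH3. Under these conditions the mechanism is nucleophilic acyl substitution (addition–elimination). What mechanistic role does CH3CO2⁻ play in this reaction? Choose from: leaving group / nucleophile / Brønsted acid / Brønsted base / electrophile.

leaving group

Step 2: Elimination step: re-formation of the carbonyl π bond drives out CH3CO2⁻, giving the new acyl compound.
CH3CO2⁻ departs with both electrons of the breaking σ-bond — that is the definition of a leaving group.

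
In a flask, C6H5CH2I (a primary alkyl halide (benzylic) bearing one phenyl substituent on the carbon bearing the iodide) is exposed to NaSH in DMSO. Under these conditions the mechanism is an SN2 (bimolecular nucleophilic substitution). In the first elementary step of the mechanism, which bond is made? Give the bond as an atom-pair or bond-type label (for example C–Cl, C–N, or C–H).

Step 1: HS⁻ attacks the back face of the α-carbon while I⁻ departs with the C–I bonding pair — a single concerted displacement through a pentacoordinate transition state.
The bond formed in this step is the C–S bond.

C–S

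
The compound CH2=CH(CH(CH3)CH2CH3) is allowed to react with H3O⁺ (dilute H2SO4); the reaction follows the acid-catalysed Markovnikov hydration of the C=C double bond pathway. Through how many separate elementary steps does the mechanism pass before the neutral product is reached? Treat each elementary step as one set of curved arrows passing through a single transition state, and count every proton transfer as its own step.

4

Step 1: Electrophilic addition begins with the π(C=C) electrons forming a bond to the proton of H3O⁺. Following Markovnikov's rule, the resulting cation is secondary. H2O is released.
Step 2: A 1,2-hydride shift from the adjacent sec-butyl carbon moves the positive charge from the secondary centre to an adjacent carbon, generating a more stable tertiary carbocation.
Step 3: Nucleophilic capture of the cation by H2O produces the protonated alcohol (an oxonium ion).
Step 4: H2O removes a proton from the oxonium oxygen, regenerating H3O⁺ and giving the neutral alcohol.
Total: 4 elementary steps.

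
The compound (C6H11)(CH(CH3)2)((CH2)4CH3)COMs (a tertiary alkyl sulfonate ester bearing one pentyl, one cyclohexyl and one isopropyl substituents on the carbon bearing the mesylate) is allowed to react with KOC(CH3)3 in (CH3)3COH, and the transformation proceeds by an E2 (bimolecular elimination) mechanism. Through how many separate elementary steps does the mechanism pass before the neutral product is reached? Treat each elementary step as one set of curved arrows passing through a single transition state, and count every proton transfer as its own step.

Step 1: The strong base (CH3)3CO⁻ removes a β-hydrogen; in the same concerted event the electrons of the breaking C–H bond form the new π(C=C) bond and the C–O σ-bond breaks, expelling MsO⁻. Anti-periplanar geometry; one transition state.
Total: 1 elementary step.

1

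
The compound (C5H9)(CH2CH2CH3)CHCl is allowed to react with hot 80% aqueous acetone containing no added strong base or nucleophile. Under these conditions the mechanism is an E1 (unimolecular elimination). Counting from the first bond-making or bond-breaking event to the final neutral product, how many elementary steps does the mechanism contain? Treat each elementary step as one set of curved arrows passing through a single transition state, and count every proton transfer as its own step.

3

Step 1: Rate-determining heterolysis of the C–Cl bond gives Cl⁻ and a secondary carbocation.
Step 2: Carbocation rearrangement: a 1,2-hydride shift from the adjacent cyclopentyl carbon converts the initially-formed secondary cation into the more stable tertiary cation.
Step 3: Loss of a β-proton to a water molecule of the solvent: the C–H bonding pair collapses toward the cationic carbon to form the C=C π bond, yielding the alkene.
Total: 3 elementary steps.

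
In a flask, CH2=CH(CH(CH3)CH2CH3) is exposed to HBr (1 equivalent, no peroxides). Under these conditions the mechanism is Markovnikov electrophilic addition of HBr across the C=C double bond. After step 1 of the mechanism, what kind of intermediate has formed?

Step 1: Electrophilic addition begins with the π(C=C) electrons forming a bond to the proton of HBr. Following Markovnikov's rule, the resulting cation is secondary. The H–Br bond breaks heterolytically, releasing Br⁻.
After step 1 the species present is a secondary carbocation.

secondary carbocation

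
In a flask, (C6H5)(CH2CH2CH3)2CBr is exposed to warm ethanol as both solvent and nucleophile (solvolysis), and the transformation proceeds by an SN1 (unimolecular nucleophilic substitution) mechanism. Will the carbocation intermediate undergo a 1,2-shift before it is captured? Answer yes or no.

no

The first-formed carbocation is tertiary.
No single 1,2-shift to an adjacent carbon would produce a more-substituted cation than the one already present, so no rearrangement occurs.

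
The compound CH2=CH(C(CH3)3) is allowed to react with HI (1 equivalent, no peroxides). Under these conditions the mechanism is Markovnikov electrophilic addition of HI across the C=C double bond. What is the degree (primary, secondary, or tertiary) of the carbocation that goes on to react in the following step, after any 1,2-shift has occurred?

Step 1: Protonation of the alkene by HI: the π bond acts as the nucleophile and picks up H⁺, giving the more stable (Markovnikov) secondary carbocation. The H–I bond breaks heterolytically, releasing I⁻.
Step 2: Carbocation rearrangement: a 1,2-methyl shift from the adjacent tert-butyl carbon converts the initially-formed secondary cation into the more stable tertiary cation.
The cation rearranges from secondary to tertiary via a 1,2-methyl shift from the adjacent tert-butyl carbon; the tertiary cation is what reacts next.

tertiary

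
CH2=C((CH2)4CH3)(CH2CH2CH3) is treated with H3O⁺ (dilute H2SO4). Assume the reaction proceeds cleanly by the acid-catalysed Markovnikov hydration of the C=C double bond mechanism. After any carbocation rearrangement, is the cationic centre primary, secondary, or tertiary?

tertiary

Step 1: Protonation of the alkene by H3O⁺: the π bond acts as the nucleophile and picks up H⁺, giving the more stable (Markovnikov) tertiary carbocation. H2O is released.
No single 1,2-shift to an adjacent carbon would give a more-substituted cation, so no rearrangement occurs.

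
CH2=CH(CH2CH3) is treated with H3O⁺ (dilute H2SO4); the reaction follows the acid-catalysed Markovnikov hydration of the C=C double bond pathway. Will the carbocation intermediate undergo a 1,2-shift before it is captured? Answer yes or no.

no

The first-formed carbocation is secondary.
No single 1,2-shift to an adjacent carbon would produce a more-substituted cation than the one already present, so no rearrangement occurs.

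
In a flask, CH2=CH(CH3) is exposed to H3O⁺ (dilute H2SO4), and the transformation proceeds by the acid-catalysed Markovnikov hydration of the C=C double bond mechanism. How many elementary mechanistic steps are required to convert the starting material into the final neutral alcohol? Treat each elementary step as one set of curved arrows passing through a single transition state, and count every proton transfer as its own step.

Step 1: Electrophilic addition begins with the π(C=C) electrons forming a bond to the proton of H3O⁺. Following Markovnikov's rule, the resulting cation is secondary. H2O is released.
(No 1,2-shift: no single shift to an adjacent carbon would give a more stable cation.)
Step 2: Nucleophilic capture of the cation by H2O produces the protonated alcohol (an oxonium ion).
Step 3: Deprotonation of the oxonium ion by a water molecule delivers the neutral alcohol and regenerates the acid catalyst.
Total: 3 elementary steps.

3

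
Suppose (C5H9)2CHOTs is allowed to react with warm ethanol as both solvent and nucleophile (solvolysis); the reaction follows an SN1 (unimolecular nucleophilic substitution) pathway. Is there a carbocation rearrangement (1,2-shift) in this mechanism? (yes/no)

The first-formed carbocation is secondary.
The adjacent cyclopentyl carbon already bears 2 other carbon substituents and has a hydrogen to migrate; after a 1,2-hydride shift from that carbon the positive charge sits on a tertiary centre.
Tertiary is more stable than secondary, so the shift occurs.

yes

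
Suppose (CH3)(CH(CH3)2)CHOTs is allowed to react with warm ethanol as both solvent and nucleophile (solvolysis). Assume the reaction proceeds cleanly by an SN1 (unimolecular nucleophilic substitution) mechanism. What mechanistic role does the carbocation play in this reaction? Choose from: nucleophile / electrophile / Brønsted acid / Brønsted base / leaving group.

Step 3: Nucleophilic capture: the oxygen of CH3CH2OH bonds to the cationic carbon, producing an oxonium-ion intermediate.
The carbocation accepts an electron pair into an empty or π* orbital — it is the electrophile.

electrophile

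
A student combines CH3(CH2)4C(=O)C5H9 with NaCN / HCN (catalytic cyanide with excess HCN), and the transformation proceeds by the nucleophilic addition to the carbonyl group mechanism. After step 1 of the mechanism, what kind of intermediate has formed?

tetrahedral alkoxide intermediate

Step 1: A lone pair / filled orbital on CN⁻ attacks the electrophilic carbonyl carbon; the π(C=O) electrons shift onto oxygen, producing a tetrahedral alkoxide intermediate.
After step 1 the species present is a tetrahedral alkoxide intermediate.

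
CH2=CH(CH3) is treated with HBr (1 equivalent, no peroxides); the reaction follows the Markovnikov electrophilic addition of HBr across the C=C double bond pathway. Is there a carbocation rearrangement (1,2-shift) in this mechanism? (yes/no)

The first-formed carbocation is secondary.
No single 1,2-shift to an adjacent carbon would produce a more-substituted cation than the one already present, so no rearrangement occurs.

no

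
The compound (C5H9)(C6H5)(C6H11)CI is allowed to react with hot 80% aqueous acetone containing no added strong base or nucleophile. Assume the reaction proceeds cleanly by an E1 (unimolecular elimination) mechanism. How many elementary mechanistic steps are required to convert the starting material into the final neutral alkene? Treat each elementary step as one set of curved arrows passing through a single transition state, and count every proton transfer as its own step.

Step 1: Rate-determining heterolysis of the C–I bond gives I⁻ and a tertiary carbocation.
(No 1,2-shift: no single shift to an adjacent carbon would give a more stable cation.)
Step 2: Loss of a β-proton to a water molecule of the solvent: the C–H bonding pair collapses toward the cationic carbon to form the C=C π bond, yielding the alkene.
Total: 2 elementary steps.

2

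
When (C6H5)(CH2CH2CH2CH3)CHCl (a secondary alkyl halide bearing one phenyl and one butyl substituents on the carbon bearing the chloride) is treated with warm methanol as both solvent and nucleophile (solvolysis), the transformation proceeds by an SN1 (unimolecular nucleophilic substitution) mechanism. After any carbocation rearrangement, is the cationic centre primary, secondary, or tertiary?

Step 1: Ionisation: the C–Cl σ-bond cleaves heterolytically; both bonding electrons depart with Cl⁻, leaving a secondary carbocation at the α-carbon.
No single 1,2-shift to an adjacent carbon would give a more-substituted cation, so no rearrangement occurs.

secondary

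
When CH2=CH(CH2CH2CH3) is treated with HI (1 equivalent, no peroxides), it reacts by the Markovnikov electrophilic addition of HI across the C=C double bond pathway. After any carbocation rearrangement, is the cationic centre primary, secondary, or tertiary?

Step 1: Electrophilic addition begins with the π(C=C) electrons forming a bond to the proton of HI. Following Markovnikov's rule, the resulting cation is secondary. The H–I bond breaks heterolytically, releasing I⁻.
No single 1,2-shift to an adjacent carbon would give a more-substituted cation, so no rearrangement occurs.

secondary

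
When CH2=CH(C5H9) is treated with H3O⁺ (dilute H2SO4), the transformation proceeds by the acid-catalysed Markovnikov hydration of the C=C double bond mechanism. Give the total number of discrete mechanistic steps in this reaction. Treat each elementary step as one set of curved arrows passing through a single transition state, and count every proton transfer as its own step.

Step 1: The π electrons of the C=C bond attack a proton of H3O⁺; Markovnikov addition places the new C–H on the less-substituted alkene carbon, so the positive charge ends up on the more-substituted carbon — a secondary carbocation. H2O is released.
Step 2: A hydride (H with its bonding pair) migrates from the adjacent cyclopentyl carbon to the cationic centre — a 1,2-hydride shift — upgrading the secondary cation to a tertiary one.
Step 3: Nucleophilic capture of the cation by H2O produces the protonated alcohol (an oxonium ion).
Step 4: Proton transfer from the O–H of the oxonium ion to H2O completes the catalytic cycle and yields the alcohol.
Total: 4 elementary steps.

4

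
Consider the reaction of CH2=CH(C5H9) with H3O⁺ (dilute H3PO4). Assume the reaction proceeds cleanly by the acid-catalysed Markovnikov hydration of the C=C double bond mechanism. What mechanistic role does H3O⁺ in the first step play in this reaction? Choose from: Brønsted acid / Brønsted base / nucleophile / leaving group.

Brønsted acid

Step 1: Electrophilic addition begins with the π(C=C) electrons forming a bond to the proton of H3O⁺. Following Markovnikov's rule, the resulting cation is secondary. H2O is released.
H3O⁺ in the first step donates a proton in a proton-transfer step — a Brønsted acid.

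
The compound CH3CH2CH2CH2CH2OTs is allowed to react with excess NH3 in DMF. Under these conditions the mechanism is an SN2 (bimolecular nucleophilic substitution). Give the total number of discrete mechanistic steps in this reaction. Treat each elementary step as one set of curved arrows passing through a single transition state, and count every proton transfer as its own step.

Step 1: A lone pair on the N of NH3 attacks the α-carbon from the back side while the C–O bond breaks; both bonding electrons leave with TsO⁻. The product of this concerted step is an alkylammonium ion.
Step 2: A second equivalent of NH3 removes a proton from the N, giving the neutral product.
Total: 2 elementary steps.

2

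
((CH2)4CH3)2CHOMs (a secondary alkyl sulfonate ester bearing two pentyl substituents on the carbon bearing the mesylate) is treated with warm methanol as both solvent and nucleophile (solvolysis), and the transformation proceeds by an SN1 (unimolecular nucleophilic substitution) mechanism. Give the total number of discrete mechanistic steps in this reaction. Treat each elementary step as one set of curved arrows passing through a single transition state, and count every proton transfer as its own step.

Step 1: Rate-determining heterolysis of the C–O bond gives MsO⁻ and a secondary carbocation.
(No 1,2-shift: no single shift to an adjacent carbon would give a more stable cation.)
Step 2: CH3OH donates an oxygen lone pair into the empty p orbital of the cation, giving a protonated ether (an oxonium ion).
Step 3: Proton transfer from the O–H of the oxonium ion to a solvent molecule delivers the neutral ether.
Total: 3 elementary steps.

3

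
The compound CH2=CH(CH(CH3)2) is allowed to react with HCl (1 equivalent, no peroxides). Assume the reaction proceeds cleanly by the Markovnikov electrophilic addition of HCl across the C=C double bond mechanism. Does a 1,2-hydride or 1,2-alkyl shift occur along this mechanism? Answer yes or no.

The first-formed carbocation is secondary.
The adjacent isopropyl carbon already bears 2 other carbon substituents and has a hydrogen to migrate; after a 1,2-hydride shift from that carbon the positive charge sits on a tertiary centre.
Tertiary is more stable than secondary, so the shift occurs.

yes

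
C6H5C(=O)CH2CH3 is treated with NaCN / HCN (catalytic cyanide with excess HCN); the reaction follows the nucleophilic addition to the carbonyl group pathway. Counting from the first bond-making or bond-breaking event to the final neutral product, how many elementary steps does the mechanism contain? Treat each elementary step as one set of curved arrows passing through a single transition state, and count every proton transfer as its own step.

2

Step 1: CN⁻ attacks the sp² carbonyl carbon; the C=O π bond breaks and the electrons end up as a lone pair on the alkoxide oxygen of the tetrahedral intermediate.
Step 2: Proton transfer from HCN to the alkoxide furnishes a cyanohydrin (and releases another CN⁻ to continue the reaction).
Total: 2 elementary steps.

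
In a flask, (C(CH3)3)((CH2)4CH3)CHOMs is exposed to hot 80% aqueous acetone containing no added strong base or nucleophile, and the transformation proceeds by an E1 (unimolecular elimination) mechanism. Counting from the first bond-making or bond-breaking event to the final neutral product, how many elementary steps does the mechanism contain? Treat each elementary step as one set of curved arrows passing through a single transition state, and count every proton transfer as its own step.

Step 1: Rate-determining heterolysis of the C–O bond gives MsO⁻ and a secondary carbocation.
Step 2: A methyl group with its bonding pair migrates from the adjacent tert-butyl carbon to the cationic centre — a 1,2-methyl shift — upgrading the secondary cation to a tertiary one.
Step 3: A water molecule (solvent) deprotonates a β-carbon; as the C–H bond breaks, those electrons form the new alkene π bond.
Total: 3 elementary steps.

3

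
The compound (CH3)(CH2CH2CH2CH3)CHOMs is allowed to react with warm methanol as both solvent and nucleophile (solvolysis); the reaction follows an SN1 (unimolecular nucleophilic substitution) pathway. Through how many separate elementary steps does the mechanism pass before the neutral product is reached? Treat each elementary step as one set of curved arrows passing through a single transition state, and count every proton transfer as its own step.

3

Step 1: Rate-determining heterolysis of the C–O bond gives MsO⁻ and a secondary carbocation.
(No 1,2-shift: no single shift to an adjacent carbon would give a more stable cation.)
Step 2: CH3OH donates an oxygen lone pair into the empty p orbital of the cation, giving a protonated ether (an oxonium ion).
Step 3: A second solvent molecule removes the proton on oxygen, giving the neutral ether product.
Total: 3 elementary steps.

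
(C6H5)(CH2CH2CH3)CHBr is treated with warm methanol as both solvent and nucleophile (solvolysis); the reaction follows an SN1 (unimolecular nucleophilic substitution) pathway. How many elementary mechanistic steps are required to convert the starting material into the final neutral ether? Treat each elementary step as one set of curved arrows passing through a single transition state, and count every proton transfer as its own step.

Step 1: Ionisation: the C–Br σ-bond cleaves heterolytically; both bonding electrons depart with Br⁻, leaving a secondary carbocation at the α-carbon.
(No 1,2-shift: no single shift to an adjacent carbon would give a more stable cation.)
Step 2: CH3OH donates an oxygen lone pair into the empty p orbital of the cation, giving a protonated ether (an oxonium ion).
Step 3: Deprotonation of the oxonium oxygen by solvent methanol yields the neutral ether.
Total: 3 elementary steps.

3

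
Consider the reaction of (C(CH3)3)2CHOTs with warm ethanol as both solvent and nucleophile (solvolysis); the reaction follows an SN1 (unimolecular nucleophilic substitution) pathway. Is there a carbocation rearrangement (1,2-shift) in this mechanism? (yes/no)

The first-formed carbocation is secondary.
The adjacent tert-butyl carbon has no hydrogen but bears methyl groups; migration of one methyl with its bonding pair (a 1,2-methyl shift) places the charge on a tertiary centre.
Tertiary is more stable than secondary, so the shift occurs.

yes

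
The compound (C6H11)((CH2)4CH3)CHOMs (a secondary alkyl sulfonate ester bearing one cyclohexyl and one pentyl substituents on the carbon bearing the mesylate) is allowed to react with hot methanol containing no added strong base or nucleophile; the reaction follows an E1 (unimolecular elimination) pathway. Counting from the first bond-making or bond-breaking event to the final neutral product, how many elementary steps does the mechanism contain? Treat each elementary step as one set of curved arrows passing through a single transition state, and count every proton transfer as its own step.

3

Step 1: The C–O bond breaks with both electrons going to the mesylate; MsO⁻ leaves and a secondary carbocation remains.
Step 2: A 1,2-hydride shift from the adjacent cyclohexyl carbon moves the positive charge from the secondary centre to an adjacent carbon, generating a more stable tertiary carbocation.
Step 3: A methanol molecule (solvent) deprotonates a β-carbon; as the C–H bond breaks, those electrons form the new alkene π bond.
Total: 3 elementary steps.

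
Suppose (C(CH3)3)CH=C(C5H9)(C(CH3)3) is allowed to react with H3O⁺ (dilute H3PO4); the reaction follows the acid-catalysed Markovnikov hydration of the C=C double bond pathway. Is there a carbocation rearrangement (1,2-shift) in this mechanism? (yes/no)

no

The first-formed carbocation is tertiary.
No single 1,2-shift to an adjacent carbon would produce a more-substituted cation than the one already present, so no rearrangement occurs.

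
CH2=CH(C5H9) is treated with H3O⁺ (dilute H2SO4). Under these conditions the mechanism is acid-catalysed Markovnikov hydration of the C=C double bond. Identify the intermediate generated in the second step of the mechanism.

Step 1: Electrophilic addition begins with the π(C=C) electrons forming a bond to the proton of H3O⁺. Following Markovnikov's rule, the resulting cation is secondary. H2O is released.
Step 2: Carbocation rearrangement: a 1,2-hydride shift from the adjacent cyclopentyl carbon converts the initially-formed secondary cation into the more stable tertiary cation.
After step 2 the species present is a tertiary carbocation.

tertiary carbocation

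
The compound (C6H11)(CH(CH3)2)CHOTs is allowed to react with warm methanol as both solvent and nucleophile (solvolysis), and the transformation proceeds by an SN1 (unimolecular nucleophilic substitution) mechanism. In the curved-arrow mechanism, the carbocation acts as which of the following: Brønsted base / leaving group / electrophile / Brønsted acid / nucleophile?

Step 3: CH3OH donates an oxygen lone pair into the empty p orbital of the cation, giving a protonated ether (an oxonium ion).
The carbocation accepts an electron pair into an empty or π* orbital — it is the electrophile.

electrophile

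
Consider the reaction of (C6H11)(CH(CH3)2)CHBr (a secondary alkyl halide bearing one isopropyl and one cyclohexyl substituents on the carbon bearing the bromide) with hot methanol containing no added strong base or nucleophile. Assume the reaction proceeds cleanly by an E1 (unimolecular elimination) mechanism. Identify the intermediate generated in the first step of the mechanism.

secondary carbocation

Step 1: The C–Br bond breaks with both electrons going to the bromide; Br⁻ leaves and a secondary carbocation remains.
After step 1 the species present is a secondary carbocation.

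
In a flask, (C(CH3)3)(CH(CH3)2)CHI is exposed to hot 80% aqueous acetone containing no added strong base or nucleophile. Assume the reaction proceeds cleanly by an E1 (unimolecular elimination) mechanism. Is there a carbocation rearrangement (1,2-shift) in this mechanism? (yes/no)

The first-formed carbocation is secondary.
The adjacent isopropyl carbon already bears 2 other carbon substituents and has a hydrogen to migrate; after a 1,2-hydride shift from that carbon the positive charge sits on a tertiary centre.
Tertiary is more stable than secondary, so the shift occurs.

yes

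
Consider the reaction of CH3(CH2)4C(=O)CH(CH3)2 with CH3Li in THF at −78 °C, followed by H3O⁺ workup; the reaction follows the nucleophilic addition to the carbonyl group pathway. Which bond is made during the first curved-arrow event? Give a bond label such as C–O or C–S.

Step 1: Nucleophilic addition: the carbanion-like carbon of CH3Li adds to the carbonyl carbon, pushing the π(C=O) electron pair onto oxygen and giving a tetrahedral alkoxide.
The bond formed in this step is the C–C bond.

C–C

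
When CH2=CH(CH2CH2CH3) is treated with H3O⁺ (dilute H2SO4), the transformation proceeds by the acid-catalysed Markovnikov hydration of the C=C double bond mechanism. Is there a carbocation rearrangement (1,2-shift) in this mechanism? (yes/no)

no

The first-formed carbocation is secondary.
No single 1,2-shift to an adjacent carbon would produce a more-substituted cation than the one already present, so no rearrangement occurs.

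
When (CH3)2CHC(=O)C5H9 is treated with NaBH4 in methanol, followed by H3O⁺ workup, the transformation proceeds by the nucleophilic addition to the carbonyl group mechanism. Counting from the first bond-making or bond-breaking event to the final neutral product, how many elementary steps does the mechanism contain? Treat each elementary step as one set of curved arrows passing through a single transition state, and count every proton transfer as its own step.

Step 1: A lone pair / filled orbital on H⁻ (delivered from BH4⁻) attacks the electrophilic carbonyl carbon; the π(C=O) electrons shift onto oxygen, producing a tetrahedral alkoxide intermediate.
Step 2: Protonation of the alkoxide by H3O⁺ workup furnishes an alcohol.
Total: 2 elementary steps.

2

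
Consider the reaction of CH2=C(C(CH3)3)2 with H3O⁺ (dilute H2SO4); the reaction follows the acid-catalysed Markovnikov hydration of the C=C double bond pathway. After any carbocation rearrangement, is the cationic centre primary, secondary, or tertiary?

Step 1: Electrophilic addition begins with the π(C=C) electrons forming a bond to the proton of H3O⁺. Following Markovnikov's rule, the resulting cation is tertiary. H2O is released.
No single 1,2-shift to an adjacent carbon would give a more-substituted cation, so no rearrangement occurs.

tertiary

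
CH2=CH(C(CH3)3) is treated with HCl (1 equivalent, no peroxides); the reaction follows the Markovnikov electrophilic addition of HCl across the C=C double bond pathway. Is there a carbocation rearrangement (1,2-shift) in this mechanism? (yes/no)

The first-formed carbocation is secondary.
The adjacent tert-butyl carbon has no hydrogen but bears methyl groups; migration of one methyl with its bonding pair (a 1,2-methyl shift) places the charge on a tertiary centre.
Tertiary is more stable than secondary, so the shift occurs.

yes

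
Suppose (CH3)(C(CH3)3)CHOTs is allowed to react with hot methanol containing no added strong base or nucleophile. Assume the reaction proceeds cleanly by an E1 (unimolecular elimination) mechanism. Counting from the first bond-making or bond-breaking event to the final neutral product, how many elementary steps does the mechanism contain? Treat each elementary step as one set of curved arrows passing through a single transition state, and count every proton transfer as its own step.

3

Step 1: The C–O bond breaks with both electrons going to the tosylate; TsO⁻ leaves and a secondary carbocation remains.
Step 2: Carbocation rearrangement: a 1,2-methyl shift from the adjacent tert-butyl carbon converts the initially-formed secondary cation into the more stable tertiary cation.
Step 3: Loss of a β-proton to a methanol molecule of the solvent: the C–H bonding pair collapses toward the cationic carbon to form the C=C π bond, yielding the alkene.
Total: 3 elementary steps.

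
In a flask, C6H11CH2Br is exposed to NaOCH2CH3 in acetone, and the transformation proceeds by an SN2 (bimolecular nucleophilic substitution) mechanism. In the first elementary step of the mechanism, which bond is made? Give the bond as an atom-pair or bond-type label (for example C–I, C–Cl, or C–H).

Step 1: CH3CH2O⁻ attacks the back face of the α-carbon while Br⁻ departs with the C–Br bonding pair — a single concerted displacement through a pentacoordinate transition state.
The bond formed in this step is the C–O bond.

C–O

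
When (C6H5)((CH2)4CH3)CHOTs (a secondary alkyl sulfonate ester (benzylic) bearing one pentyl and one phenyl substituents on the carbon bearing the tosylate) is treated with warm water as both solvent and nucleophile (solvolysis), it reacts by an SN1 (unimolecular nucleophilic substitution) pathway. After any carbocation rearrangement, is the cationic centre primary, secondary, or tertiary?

Step 1: The C–O bond breaks with both electrons going to the tosylate; TsO⁻ leaves and a secondary carbocation remains.
No single 1,2-shift to an adjacent carbon would give a more-substituted cation, so no rearrangement occurs.

secondary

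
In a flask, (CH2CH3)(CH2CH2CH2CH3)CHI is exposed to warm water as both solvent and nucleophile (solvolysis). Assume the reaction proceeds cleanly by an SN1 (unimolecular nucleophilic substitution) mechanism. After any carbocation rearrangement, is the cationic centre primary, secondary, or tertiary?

secondary

Step 1: Unassisted departure of I⁻ (taking the C–I bonding pair) generates a secondary carbocation.
No single 1,2-shift to an adjacent carbon would give a more-substituted cation, so no rearrangement occurs.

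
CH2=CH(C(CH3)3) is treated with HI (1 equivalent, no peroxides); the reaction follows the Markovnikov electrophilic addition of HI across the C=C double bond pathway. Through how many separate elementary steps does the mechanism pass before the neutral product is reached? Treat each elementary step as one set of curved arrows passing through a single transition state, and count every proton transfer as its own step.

3

Step 1: Protonation of the alkene by HI: the π bond acts as the nucleophile and picks up H⁺, giving the more stable (Markovnikov) secondary carbocation. The H–I bond breaks heterolytically, releasing I⁻.
Step 2: Carbocation rearrangement: a 1,2-methyl shift from the adjacent tert-butyl carbon converts the initially-formed secondary cation into the more stable tertiary cation.
Step 3: I⁻ captures the cation: a lone pair on I⁻ fills the empty p orbital, producing the alkyl halide product.
Total: 3 elementary steps.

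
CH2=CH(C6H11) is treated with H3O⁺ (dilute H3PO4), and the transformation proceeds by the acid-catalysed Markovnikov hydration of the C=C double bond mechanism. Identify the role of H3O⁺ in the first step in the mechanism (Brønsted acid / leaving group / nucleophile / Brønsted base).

Step 1: Protonation of the alkene by H3O⁺: the π bond acts as the nucleophile and picks up H⁺, giving the more stable (Markovnikov) secondary carbocation. H2O is released.
H3O⁺ in the first step donates a proton in a proton-transfer step — a Brønsted acid.

Brønsted acid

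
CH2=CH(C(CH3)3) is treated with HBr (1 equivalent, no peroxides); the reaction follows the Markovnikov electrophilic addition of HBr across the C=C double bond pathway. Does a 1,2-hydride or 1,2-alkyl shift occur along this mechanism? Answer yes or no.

yes

The first-formed carbocation is secondary.
The adjacent tert-butyl carbon has no hydrogen but bears methyl groups; migration of one methyl with its bonding pair (a 1,2-methyl shift) places the charge on a tertiary centre.
Tertiary is more stable than secondary, so the shift occurs.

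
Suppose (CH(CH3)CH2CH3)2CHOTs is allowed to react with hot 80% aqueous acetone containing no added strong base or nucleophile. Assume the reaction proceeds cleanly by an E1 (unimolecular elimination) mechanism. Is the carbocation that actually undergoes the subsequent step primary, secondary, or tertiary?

Step 1: The C–O bond breaks with both electrons going to the tosylate; TsO⁻ leaves and a secondary carbocation remains.
Step 2: A 1,2-hydride shift from the adjacent sec-butyl carbon moves the positive charge from the secondary centre to an adjacent carbon, generating a more stable tertiary carbocation.
The cation rearranges from secondary to tertiary via a 1,2-hydride shift from the adjacent sec-butyl carbon; the tertiary cation is what reacts next.

tertiary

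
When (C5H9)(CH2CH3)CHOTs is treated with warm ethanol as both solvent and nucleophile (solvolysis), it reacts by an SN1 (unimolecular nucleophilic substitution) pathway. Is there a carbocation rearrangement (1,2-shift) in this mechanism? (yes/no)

The first-formed carbocation is secondary.
The adjacent cyclopentyl carbon already bears 2 other carbon substituents and has a hydrogen to migrate; after a 1,2-hydride shift from that carbon the positive charge sits on a tertiary centre.
Tertiary is more stable than secondary, so the shift occurs.

yes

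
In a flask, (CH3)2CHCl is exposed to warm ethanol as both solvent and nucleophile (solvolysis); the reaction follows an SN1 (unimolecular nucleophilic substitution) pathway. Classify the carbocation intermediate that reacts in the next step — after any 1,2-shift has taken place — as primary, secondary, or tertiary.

secondary

Step 1: Rate-determining heterolysis of the C–Cl bond gives Cl⁻ and a secondary carbocation.
No single 1,2-shift to an adjacent carbon would give a more-substituted cation, so no rearrangement occurs.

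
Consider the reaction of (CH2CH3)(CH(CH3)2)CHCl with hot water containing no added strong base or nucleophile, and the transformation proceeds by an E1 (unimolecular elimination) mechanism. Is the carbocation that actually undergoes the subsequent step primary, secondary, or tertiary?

tertiary

Step 1: Ionisation: the C–Cl σ-bond cleaves heterolytically; both bonding electrons depart with Cl⁻, leaving a secondary carbocation at the α-carbon.
Step 2: A hydride (H with its bonding pair) migrates from the adjacent isopropyl carbon to the cationic centre — a 1,2-hydride shift — upgrading the secondary cation to a tertiary one.
The cation rearranges from secondary to tertiary via a 1,2-hydride shift from the adjacent isopropyl carbon; the tertiary cation is what reacts next.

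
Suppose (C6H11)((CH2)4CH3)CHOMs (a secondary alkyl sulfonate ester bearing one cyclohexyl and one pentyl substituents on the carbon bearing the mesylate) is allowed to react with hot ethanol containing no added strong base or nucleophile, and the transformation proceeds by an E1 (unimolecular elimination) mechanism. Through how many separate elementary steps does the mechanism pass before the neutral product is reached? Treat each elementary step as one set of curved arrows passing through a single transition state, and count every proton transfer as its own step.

3

Step 1: Ionisation: the C–O σ-bond cleaves heterolytically; both bonding electrons depart with MsO⁻, leaving a secondary carbocation at the α-carbon.
Step 2: A 1,2-hydride shift from the adjacent cyclohexyl carbon moves the positive charge from the secondary centre to an adjacent carbon, generating a more stable tertiary carbocation.
Step 3: Loss of a β-proton to an ethanol molecule of the solvent: the C–H bonding pair collapses toward the cationic carbon to form the C=C π bond, yielding the alkene.
Total: 3 elementary steps.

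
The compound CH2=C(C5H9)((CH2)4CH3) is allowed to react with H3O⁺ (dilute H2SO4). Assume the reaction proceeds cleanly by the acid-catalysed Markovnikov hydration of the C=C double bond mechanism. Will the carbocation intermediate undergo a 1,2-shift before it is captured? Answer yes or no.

no

The first-formed carbocation is tertiary.
No single 1,2-shift to an adjacent carbon would produce a more-substituted cation than the one already present, so no rearrangement occurs.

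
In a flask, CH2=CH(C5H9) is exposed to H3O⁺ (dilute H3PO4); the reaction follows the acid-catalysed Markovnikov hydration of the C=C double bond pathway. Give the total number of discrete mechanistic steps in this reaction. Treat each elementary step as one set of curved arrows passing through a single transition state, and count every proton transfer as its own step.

Step 1: Protonation of the alkene by H3O⁺: the π bond acts as the nucleophile and picks up H⁺, giving the more stable (Markovnikov) secondary carbocation. H2O is released.
Step 2: Carbocation rearrangement: a 1,2-hydride shift from the adjacent cyclopentyl carbon converts the initially-formed secondary cation into the more stable tertiary cation.
Step 3: A lone pair on the oxygen of H2O attacks the carbocation, forming a C–O bond and an oxonium ion (a protonated alcohol).
Step 4: Proton transfer from the O–H of the oxonium ion to H2O completes the catalytic cycle and yields the alcohol.
Total: 4 elementary steps.

4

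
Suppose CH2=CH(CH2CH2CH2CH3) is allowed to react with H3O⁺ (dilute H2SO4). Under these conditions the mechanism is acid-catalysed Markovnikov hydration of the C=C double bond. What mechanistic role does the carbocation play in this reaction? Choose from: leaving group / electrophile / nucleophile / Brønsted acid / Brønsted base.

Step 2: A lone pair on the oxygen of H2O attacks the carbocation, forming a C–O bond and an oxonium ion (a protonated alcohol).
The carbocation accepts an electron pair into an empty or π* orbital — it is the electrophile.

electrophile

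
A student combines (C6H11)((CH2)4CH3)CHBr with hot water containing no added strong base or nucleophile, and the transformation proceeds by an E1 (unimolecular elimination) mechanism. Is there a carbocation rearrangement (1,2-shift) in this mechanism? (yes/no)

The first-formed carbocation is secondary.
The adjacent cyclohexyl carbon already bears 2 other carbon substituents and has a hydrogen to migrate; after a 1,2-hydride shift from that carbon the positive charge sits on a tertiary centre.
Tertiary is more stable than secondary, so the shift occurs.

yes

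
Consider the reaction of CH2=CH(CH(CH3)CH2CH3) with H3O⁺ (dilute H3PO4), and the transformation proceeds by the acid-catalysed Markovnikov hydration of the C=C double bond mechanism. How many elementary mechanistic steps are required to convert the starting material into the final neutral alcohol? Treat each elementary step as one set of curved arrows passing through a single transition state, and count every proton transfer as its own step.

Step 1: Electrophilic addition begins with the π(C=C) electrons forming a bond to the proton of H3O⁺. Following Markovnikov's rule, the resulting cation is secondary. H2O is released.
Step 2: Carbocation rearrangement: a 1,2-hydride shift from the adjacent sec-butyl carbon converts the initially-formed secondary cation into the more stable tertiary cation.
Step 3: Water acts as the nucleophile: an oxygen lone pair bonds to the cationic carbon, giving an oxonium-ion intermediate.
Step 4: Proton transfer from the O–H of the oxonium ion to H2O completes the catalytic cycle and yields the alcohol.
Total: 4 elementary steps.

4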